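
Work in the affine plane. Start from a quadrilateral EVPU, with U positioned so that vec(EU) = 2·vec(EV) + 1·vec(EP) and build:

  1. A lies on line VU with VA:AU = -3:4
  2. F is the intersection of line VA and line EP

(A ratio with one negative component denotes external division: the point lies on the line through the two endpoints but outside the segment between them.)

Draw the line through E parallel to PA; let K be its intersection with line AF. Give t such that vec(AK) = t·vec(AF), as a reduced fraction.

Work in coordinates with E = (0, 0), V = (1, 0), P = (0, 1), U = (2, 1).
1. A lies on line VU with VA:AU = -3:4 ⇒ A = (-2, -3)
2. F is the intersection of line VA and line EP ⇒ F = (0, -1)
through E parallel to PA: direction (-2, -4); meets AF at K = (-1, -2)
K = A + t·(F−A) with t = 1/2

t = 1/2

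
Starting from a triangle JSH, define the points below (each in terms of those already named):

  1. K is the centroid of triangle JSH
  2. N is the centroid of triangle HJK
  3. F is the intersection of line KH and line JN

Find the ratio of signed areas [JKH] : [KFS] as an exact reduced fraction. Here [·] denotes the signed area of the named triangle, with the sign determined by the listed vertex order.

[JKH]:[KFS] = -2

Set J = (0, 0), S = (1, 0), H = (0, 1); any affine frame gives the same invariant.
1. K is the centroid of triangle JSH ⇒ K = (1/3, 1/3)
2. N is the centroid of triangle HJK ⇒ N = (1/9, 4/9)
3. F is the intersection of line KH and line JN ⇒ F = (1/6, 2/3)
2·[JKH] = 1/3, 2·[KFS] = -1/6
[JKH]:[KFS] = 1/3:-1/6 = -2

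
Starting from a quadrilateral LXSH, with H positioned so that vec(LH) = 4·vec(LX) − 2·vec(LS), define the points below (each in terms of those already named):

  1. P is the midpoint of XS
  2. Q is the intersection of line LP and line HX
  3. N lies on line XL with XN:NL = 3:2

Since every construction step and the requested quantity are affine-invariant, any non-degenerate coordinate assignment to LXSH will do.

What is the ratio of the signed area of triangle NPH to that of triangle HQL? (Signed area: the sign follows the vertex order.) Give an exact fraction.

Assign L = (0, 0), X = (1, 0), S = (0, 1), H = (4, -2) — the answer is frame-independent, so this choice is without loss of generality.
1. P is the midpoint of XS ⇒ P = (1/2, 1/2)
2. Q is the intersection of line LP and line HX ⇒ Q = (2/5, 2/5)
3. N lies on line XL with XN:NL = 3:2 ⇒ N = (2/5, 0)
2·[NPH] = -2, 2·[HQL] = 12/5
[NPH]:[HQL] = -2:12/5 = -5/6

[NPH]:[HQL] = -5/6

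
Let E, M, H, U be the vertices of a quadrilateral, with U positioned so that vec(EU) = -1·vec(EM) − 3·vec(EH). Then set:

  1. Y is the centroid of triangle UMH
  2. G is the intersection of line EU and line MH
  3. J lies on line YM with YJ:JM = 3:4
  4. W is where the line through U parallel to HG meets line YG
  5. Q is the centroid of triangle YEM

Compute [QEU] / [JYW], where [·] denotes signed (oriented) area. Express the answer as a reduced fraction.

[QEU]:[JYW] = 154/135

Set E = (0, 0), M = (1, 0), H = (0, 1), U = (-1, -3); any affine frame gives the same invariant.
1. Y is the centroid of triangle UMH ⇒ Y = (0, -2/3)
2. G is the intersection of line EU and line MH ⇒ G = (1/4, 3/4)
3. J lies on line YM with YJ:JM = 3:4 ⇒ J = (3/7, -8/21)
4. W is where the line through U parallel to HG meets line YG ⇒ W = (-1/2, -7/2)
5. Q is the centroid of triangle YEM ⇒ Q = (1/3, -2/9)
2·[QEU] = 11/9, 2·[JYW] = 15/14
[QEU]:[JYW] = 11/9:15/14 = 154/135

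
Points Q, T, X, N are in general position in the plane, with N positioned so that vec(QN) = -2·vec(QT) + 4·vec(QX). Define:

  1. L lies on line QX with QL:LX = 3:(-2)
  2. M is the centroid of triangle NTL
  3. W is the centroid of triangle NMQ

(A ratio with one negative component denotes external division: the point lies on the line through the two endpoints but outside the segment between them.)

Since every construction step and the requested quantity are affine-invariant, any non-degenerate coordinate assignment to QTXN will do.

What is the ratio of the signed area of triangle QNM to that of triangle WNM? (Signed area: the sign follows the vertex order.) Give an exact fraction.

[QNM]:[WNM] = 3

Choose coordinates Q = (0, 0), T = (1, 0), X = (0, 1), N = (-2, 4).
1. L lies on line QX with QL:LX = 3:(-2) ⇒ L = (0, 3)
2. M is the centroid of triangle NTL ⇒ M = (-1/3, 7/3)
3. W is the centroid of triangle NMQ ⇒ W = (-7/9, 19/9)
2·[QNM] = -10/3, 2·[WNM] = -10/9
[QNM]:[WNM] = -10/3:-10/9 = 3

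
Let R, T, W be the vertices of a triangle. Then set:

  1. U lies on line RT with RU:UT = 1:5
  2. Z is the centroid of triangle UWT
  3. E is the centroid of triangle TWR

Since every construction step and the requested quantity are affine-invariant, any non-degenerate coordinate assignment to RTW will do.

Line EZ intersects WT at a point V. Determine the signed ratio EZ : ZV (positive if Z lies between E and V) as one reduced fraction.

EZ:ZV = 1/5

Work in coordinates with R = (0, 0), T = (1, 0), W = (0, 1).
1. U lies on line RT with RU:UT = 1:5 ⇒ U = (1/6, 0)
2. Z is the centroid of triangle UWT ⇒ Z = (7/18, 1/3)
3. E is the centroid of triangle TWR ⇒ E = (1/3, 1/3)
line EZ meets WT at V = (2/3, 1/3)
Z = E + t·(V−E) with t = 1/6, so EZ:ZV = 1/6:5/6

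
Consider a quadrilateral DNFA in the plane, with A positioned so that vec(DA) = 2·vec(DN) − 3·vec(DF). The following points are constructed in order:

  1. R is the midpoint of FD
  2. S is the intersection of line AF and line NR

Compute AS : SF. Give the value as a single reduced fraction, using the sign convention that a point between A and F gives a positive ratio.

Set D = (0, 0), N = (1, 0), F = (0, 1), A = (2, -3); any affine frame gives the same invariant.
1. R is the midpoint of FD ⇒ R = (0, 1/2)
2. S is the intersection of line AF and line NR ⇒ S = (1/3, 1/3)
S = A + t·(F−A) with t = 5/6, so AS:SF = t:(1−t) = 5/6:1/6

AS:SF = 5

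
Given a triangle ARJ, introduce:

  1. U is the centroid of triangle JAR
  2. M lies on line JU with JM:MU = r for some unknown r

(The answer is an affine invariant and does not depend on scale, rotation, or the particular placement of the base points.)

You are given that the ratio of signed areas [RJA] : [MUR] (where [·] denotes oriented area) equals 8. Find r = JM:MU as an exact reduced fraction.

r = 5/3

Choose coordinates A = (0, 0), R = (1, 0), J = (0, 1).
1. U is the centroid of triangle JAR ⇒ U = (1/3, 1/3)
2. With JM:MU = r, write λ = r/(r+1) so M = J + λ·(U−J); M is affine-linear in λ
Every point depending on M is an affine combination of M and λ-independent points, so each such coordinate is linear in λ; the λ² term in each signed area is a multiple of (U−J)×(U−J) = 0, so 2·[RJA] and 2·[MUR] are each linear in λ. Evaluating at λ=0 and λ=1:
  2·[RJA] = 1,   2·[MUR] = -1/3·λ + 1/3
So [RJA]:[MUR] = (1) / (-1/3·λ + 1/3). Setting this equal to 8:
  1 = 8·(-1/3·λ + 1/3)  ⇒  λ = 5/8
Then r = λ/(1−λ) = (5/8)/(3/8) = 5/3. Check: with r = 5/3, M = (5/24, 7/12) and [RJA]:[MUR] = 8 as required.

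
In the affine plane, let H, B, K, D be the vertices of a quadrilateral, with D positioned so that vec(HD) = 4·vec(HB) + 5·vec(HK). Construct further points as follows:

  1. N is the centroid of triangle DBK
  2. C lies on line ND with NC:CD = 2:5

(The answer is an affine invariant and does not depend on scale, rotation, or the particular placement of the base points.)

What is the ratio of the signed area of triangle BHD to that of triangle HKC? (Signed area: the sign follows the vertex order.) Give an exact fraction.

[BHD]:[HKC] = 15/7

Assign H = (0, 0), B = (1, 0), K = (0, 1), D = (4, 5) — the answer is frame-independent, so this choice is without loss of generality.
1. N is the centroid of triangle DBK ⇒ N = (5/3, 2)
2. C lies on line ND with NC:CD = 2:5 ⇒ C = (7/3, 20/7)
2·[BHD] = -5, 2·[HKC] = -7/3
[BHD]:[HKC] = -5:-7/3 = 15/7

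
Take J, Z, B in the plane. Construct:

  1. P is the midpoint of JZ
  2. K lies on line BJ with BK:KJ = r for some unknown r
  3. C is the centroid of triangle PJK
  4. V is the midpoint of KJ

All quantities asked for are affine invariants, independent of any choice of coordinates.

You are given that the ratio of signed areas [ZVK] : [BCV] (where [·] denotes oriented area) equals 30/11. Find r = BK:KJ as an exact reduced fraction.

r = 3/5

Work in coordinates with J = (0, 0), Z = (1, 0), B = (0, 1).
1. P is the midpoint of JZ ⇒ P = (1/2, 0)
2. With BK:KJ = r, write λ = r/(r+1) so K = B + λ·(J−B); K is affine-linear in λ
3. C is the centroid of triangle PJK ⇒ C is an affine combination of earlier points and hence also affine-linear in λ
4. V is the midpoint of KJ ⇒ V is an affine combination of earlier points and hence also affine-linear in λ
Every point depending on K is an affine combination of K and λ-independent points, so each such coordinate is linear in λ; the λ² term in each signed area is a multiple of (J−B)×(J−B) = 0, so 2·[ZVK] and 2·[BCV] are each linear in λ. Evaluating at λ=0 and λ=1:
  2·[ZVK] = 1/2·λ − 1/2,   2·[BCV] = -1/12·λ − 1/12
So [ZVK]:[BCV] = (1/2·λ − 1/2) / (-1/12·λ − 1/12). Setting this equal to 30/11:
  1/2·λ − 1/2 = 30/11·(-1/12·λ − 1/12)  ⇒  λ = 3/8
Then r = λ/(1−λ) = (3/8)/(5/8) = 3/5. Check: with r = 3/5, K = (0, 5/8) and [ZVK]:[BCV] = 30/11 as required.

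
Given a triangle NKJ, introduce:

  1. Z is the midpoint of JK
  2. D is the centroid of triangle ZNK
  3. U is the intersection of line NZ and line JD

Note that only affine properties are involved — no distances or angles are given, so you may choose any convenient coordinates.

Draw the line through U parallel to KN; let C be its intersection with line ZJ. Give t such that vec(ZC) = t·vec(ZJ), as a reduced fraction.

t = -1/4

Set N = (0, 0), K = (1, 0), J = (0, 1); any affine frame gives the same invariant.
1. Z is the midpoint of JK ⇒ Z = (1/2, 1/2)
2. D is the centroid of triangle ZNK ⇒ D = (1/2, 1/6)
3. U is the intersection of line NZ and line JD ⇒ U = (3/8, 3/8)
through U parallel to KN: direction (-1, 0); meets ZJ at C = (5/8, 3/8)
C = Z + t·(J−Z) with t = -1/4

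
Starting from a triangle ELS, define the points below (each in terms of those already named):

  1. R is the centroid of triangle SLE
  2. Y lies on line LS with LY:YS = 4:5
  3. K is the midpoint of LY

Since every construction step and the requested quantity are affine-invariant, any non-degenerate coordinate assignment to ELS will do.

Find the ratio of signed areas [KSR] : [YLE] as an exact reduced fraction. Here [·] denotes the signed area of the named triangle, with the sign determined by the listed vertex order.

Set E = (0, 0), L = (1, 0), S = (0, 1); any affine frame gives the same invariant.
1. R is the centroid of triangle SLE ⇒ R = (1/3, 1/3)
2. Y lies on line LS with LY:YS = 4:5 ⇒ Y = (5/9, 4/9)
3. K is the midpoint of LY ⇒ K = (7/9, 2/9)
2·[KSR] = 7/27, 2·[YLE] = -4/9
[KSR]:[YLE] = 7/27:-4/9 = -7/12

[KSR]:[YLE] = -7/12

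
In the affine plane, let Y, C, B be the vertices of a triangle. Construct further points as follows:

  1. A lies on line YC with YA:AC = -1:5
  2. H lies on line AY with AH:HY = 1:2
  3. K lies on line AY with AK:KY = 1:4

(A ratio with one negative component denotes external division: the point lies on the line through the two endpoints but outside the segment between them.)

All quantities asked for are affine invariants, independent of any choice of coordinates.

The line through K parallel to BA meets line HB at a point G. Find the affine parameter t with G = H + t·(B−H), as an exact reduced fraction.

Assign Y = (0, 0), C = (1, 0), B = (0, 1) — the answer is frame-independent, so this choice is without loss of generality.
1. A lies on line YC with YA:AC = -1:5 ⇒ A = (-1/4, 0)
2. H lies on line AY with AH:HY = 1:2 ⇒ H = (-1/6, 0)
3. K lies on line AY with AK:KY = 1:4 ⇒ K = (-1/5, 0)
through K parallel to BA: direction (-1/4, -1); meets HB at G = (-1/10, 2/5)
G = H + t·(B−H) with t = 2/5

t = 2/5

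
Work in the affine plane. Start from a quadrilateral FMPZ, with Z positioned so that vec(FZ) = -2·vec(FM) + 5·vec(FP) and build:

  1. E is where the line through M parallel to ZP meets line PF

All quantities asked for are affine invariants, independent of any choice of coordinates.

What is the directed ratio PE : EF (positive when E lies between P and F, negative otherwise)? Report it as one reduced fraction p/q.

Set F = (0, 0), M = (1, 0), P = (0, 1), Z = (-2, 5); any affine frame gives the same invariant.
1. E is where the line through M parallel to ZP meets line PF ⇒ E = (0, 2)
E = P + t·(F−P) with t = -1, so PE:EF = t:(1−t) = -1:2

PE:EF = -1/2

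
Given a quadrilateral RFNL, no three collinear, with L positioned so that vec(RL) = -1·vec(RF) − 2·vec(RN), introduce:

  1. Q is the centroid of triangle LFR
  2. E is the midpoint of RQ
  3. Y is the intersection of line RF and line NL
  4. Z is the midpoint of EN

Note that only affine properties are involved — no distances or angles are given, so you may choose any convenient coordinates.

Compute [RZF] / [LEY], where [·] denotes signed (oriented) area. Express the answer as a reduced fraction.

Set R = (0, 0), F = (1, 0), N = (0, 1), L = (-1, -2); any affine frame gives the same invariant.
1. Q is the centroid of triangle LFR ⇒ Q = (0, -2/3)
2. E is the midpoint of RQ ⇒ E = (0, -1/3)
3. Y is the intersection of line RF and line NL ⇒ Y = (-1/3, 0)
4. Z is the midpoint of EN ⇒ Z = (0, 1/3)
2·[RZF] = -1/3, 2·[LEY] = 8/9
[RZF]:[LEY] = -1/3:8/9 = -3/8

[RZF]:[LEY] = -3/8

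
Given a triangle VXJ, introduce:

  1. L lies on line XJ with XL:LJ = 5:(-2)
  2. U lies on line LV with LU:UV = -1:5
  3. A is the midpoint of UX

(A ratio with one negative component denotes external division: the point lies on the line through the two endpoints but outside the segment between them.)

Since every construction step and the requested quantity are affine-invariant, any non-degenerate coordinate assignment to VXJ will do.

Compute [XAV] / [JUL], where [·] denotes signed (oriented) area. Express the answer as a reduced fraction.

[XAV]:[JUL] = 25/4

Set V = (0, 0), X = (1, 0), J = (0, 1); any affine frame gives the same invariant.
1. L lies on line XJ with XL:LJ = 5:(-2) ⇒ L = (-2/3, 5/3)
2. U lies on line LV with LU:UV = -1:5 ⇒ U = (-5/6, 25/12)
3. A is the midpoint of UX ⇒ A = (1/12, 25/24)
2·[XAV] = 25/24, 2·[JUL] = 1/6
[XAV]:[JUL] = 25/24:1/6 = 25/4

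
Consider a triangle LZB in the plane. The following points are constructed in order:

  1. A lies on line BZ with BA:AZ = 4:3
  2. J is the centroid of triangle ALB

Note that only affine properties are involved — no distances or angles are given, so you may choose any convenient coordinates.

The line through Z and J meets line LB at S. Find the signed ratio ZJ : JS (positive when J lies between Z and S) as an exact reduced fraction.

Set L = (0, 0), Z = (1, 0), B = (0, 1); any affine frame gives the same invariant.
1. A lies on line BZ with BA:AZ = 4:3 ⇒ A = (4/7, 3/7)
2. J is the centroid of triangle ALB ⇒ J = (4/21, 10/21)
line ZJ meets LB at S = (0, 10/17)
J = Z + t·(S−Z) with t = 17/21, so ZJ:JS = 17/21:4/21

ZJ:JS = 17/4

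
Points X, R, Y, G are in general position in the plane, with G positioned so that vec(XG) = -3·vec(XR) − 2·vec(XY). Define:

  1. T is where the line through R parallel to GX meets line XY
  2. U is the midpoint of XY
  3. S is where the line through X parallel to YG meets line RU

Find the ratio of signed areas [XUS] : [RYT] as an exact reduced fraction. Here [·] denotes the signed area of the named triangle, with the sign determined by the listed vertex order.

[XUS]:[RYT] = -1/10

Assign X = (0, 0), R = (1, 0), Y = (0, 1), G = (-3, -2) — the answer is frame-independent, so this choice is without loss of generality.
1. T is where the line through R parallel to GX meets line XY ⇒ T = (0, -2/3)
2. U is the midpoint of XY ⇒ U = (0, 1/2)
3. S is where the line through X parallel to YG meets line RU ⇒ S = (1/3, 1/3)
2·[XUS] = -1/6, 2·[RYT] = 5/3
[XUS]:[RYT] = -1/6:5/3 = -1/10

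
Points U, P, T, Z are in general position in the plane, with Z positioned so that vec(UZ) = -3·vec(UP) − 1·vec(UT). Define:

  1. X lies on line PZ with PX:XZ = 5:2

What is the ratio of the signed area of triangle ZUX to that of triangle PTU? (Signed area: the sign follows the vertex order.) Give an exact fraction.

[ZUX]:[PTU] = -2/7

Work in coordinates with U = (0, 0), P = (1, 0), T = (0, 1), Z = (-3, -1).
1. X lies on line PZ with PX:XZ = 5:2 ⇒ X = (-13/7, -5/7)
2·[ZUX] = -2/7, 2·[PTU] = 1
[ZUX]:[PTU] = -2/7:1 = -2/7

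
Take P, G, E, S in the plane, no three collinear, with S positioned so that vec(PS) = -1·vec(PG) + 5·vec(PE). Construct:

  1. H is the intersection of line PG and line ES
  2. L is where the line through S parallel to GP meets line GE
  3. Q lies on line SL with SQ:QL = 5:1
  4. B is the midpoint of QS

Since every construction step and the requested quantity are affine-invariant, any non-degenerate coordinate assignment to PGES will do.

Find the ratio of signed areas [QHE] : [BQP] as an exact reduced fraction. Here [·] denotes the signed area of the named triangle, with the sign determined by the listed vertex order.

[QHE]:[BQP] = 2/5

Choose coordinates P = (0, 0), G = (1, 0), E = (0, 1), S = (-1, 5).
1. H is the intersection of line PG and line ES ⇒ H = (1/4, 0)
2. L is where the line through S parallel to GP meets line GE ⇒ L = (-4, 5)
3. Q lies on line SL with SQ:QL = 5:1 ⇒ Q = (-7/2, 5)
4. B is the midpoint of QS ⇒ B = (-9/4, 5)
2·[QHE] = 5/2, 2·[BQP] = 25/4
[QHE]:[BQP] = 5/2:25/4 = 2/5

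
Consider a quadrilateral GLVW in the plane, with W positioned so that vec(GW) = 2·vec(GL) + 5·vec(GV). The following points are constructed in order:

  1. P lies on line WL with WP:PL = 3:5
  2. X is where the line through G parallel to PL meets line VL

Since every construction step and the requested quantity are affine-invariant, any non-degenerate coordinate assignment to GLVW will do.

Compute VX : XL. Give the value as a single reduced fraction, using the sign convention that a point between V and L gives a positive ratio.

VX:XL = 1/5

Set G = (0, 0), L = (1, 0), V = (0, 1), W = (2, 5); any affine frame gives the same invariant.
1. P lies on line WL with WP:PL = 3:5 ⇒ P = (13/8, 25/8)
2. X is where the line through G parallel to PL meets line VL ⇒ X = (1/6, 5/6)
X = V + t·(L−V) with t = 1/6, so VX:XL = t:(1−t) = 1/6:5/6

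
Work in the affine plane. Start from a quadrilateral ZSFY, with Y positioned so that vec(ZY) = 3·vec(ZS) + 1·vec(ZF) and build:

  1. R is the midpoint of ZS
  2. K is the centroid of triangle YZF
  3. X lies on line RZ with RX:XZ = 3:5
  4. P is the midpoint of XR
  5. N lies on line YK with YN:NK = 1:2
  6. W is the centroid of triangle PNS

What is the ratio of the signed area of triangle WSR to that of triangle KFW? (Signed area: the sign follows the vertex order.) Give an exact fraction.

Work in coordinates with Z = (0, 0), S = (1, 0), F = (0, 1), Y = (3, 1).
1. R is the midpoint of ZS ⇒ R = (1/2, 0)
2. K is the centroid of triangle YZF ⇒ K = (1, 2/3)
3. X lies on line RZ with RX:XZ = 3:5 ⇒ X = (5/16, 0)
4. P is the midpoint of XR ⇒ P = (13/32, 0)
5. N lies on line YK with YN:NK = 1:2 ⇒ N = (7/3, 8/9)
6. W is the centroid of triangle PNS ⇒ W = (359/288, 8/27)
2·[WSR] = -4/27, 2·[KFW] = 83/288
[WSR]:[KFW] = -4/27:83/288 = -128/249

[WSR]:[KFW] = -128/249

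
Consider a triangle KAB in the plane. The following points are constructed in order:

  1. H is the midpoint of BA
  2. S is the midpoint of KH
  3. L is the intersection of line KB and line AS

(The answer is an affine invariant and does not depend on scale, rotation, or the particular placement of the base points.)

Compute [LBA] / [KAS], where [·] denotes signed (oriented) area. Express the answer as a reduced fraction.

Choose coordinates K = (0, 0), A = (1, 0), B = (0, 1).
1. H is the midpoint of BA ⇒ H = (1/2, 1/2)
2. S is the midpoint of KH ⇒ S = (1/4, 1/4)
3. L is the intersection of line KB and line AS ⇒ L = (0, 1/3)
2·[LBA] = -2/3, 2·[KAS] = 1/4
[LBA]:[KAS] = -2/3:1/4 = -8/3

[LBA]:[KAS] = -8/3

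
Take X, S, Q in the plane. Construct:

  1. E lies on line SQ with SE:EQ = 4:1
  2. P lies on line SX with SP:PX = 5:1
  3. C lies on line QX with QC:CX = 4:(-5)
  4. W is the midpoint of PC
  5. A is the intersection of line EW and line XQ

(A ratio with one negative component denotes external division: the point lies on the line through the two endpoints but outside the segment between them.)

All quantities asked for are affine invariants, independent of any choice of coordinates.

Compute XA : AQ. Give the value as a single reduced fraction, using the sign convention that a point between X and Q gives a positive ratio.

Set X = (0, 0), S = (1, 0), Q = (0, 1); any affine frame gives the same invariant.
1. E lies on line SQ with SE:EQ = 4:1 ⇒ E = (1/5, 4/5)
2. P lies on line SX with SP:PX = 5:1 ⇒ P = (1/6, 0)
3. C lies on line QX with QC:CX = 4:(-5) ⇒ C = (0, 5)
4. W is the midpoint of PC ⇒ W = (1/12, 5/2)
5. A is the intersection of line EW and line XQ ⇒ A = (0, 26/7)
A = X + t·(Q−X) with t = 26/7, so XA:AQ = t:(1−t) = 26/7:-19/7

XA:AQ = -26/19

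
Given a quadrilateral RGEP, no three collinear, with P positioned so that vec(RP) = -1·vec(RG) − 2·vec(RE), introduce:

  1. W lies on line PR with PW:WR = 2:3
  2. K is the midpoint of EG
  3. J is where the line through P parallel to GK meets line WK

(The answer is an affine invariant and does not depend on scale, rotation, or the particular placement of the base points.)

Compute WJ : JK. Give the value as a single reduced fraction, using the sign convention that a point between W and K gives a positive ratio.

WJ:JK = -3/10

Assign R = (0, 0), G = (1, 0), E = (0, 1), P = (-1, -2) — the answer is frame-independent, so this choice is without loss of generality.
1. W lies on line PR with PW:WR = 2:3 ⇒ W = (-3/5, -6/5)
2. K is the midpoint of EG ⇒ K = (1/2, 1/2)
3. J is where the line through P parallel to GK meets line WK ⇒ J = (-15/14, -27/14)
J = W + t·(K−W) with t = -3/7, so WJ:JK = t:(1−t) = -3/7:10/7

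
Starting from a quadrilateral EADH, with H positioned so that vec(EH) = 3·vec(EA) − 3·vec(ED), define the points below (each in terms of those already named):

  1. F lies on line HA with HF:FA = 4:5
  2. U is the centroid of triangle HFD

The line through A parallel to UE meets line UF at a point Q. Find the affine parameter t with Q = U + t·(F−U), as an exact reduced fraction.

Assign E = (0, 0), A = (1, 0), D = (0, 1), H = (3, -3) — the answer is frame-independent, so this choice is without loss of generality.
1. F lies on line HA with HF:FA = 4:5 ⇒ F = (19/9, -5/3)
2. U is the centroid of triangle HFD ⇒ U = (46/27, -11/9)
through A parallel to UE: direction (-46/27, 11/9); meets UF at Q = (-41/189, 55/63)
Q = U + t·(F−U) with t = -33/7

t = -33/7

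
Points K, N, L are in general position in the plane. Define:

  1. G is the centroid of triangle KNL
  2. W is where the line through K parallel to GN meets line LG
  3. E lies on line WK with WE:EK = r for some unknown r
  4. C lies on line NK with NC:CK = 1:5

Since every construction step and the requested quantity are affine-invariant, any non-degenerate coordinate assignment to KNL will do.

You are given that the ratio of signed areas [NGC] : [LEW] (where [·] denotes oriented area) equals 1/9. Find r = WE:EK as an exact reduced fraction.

Set K = (0, 0), N = (1, 0), L = (0, 1); any affine frame gives the same invariant.
1. G is the centroid of triangle KNL ⇒ G = (1/3, 1/3)
2. W is where the line through K parallel to GN meets line LG ⇒ W = (2/3, -1/3)
3. With WE:EK = r, write λ = r/(r+1) so E = W + λ·(K−W); E is affine-linear in λ
4. C lies on line NK with NC:CK = 1:5 ⇒ C = (5/6, 0)
Every point depending on E is an affine combination of E and λ-independent points, so each such coordinate is linear in λ; the λ² term in each signed area is a multiple of (K−W)×(K−W) = 0, so 2·[NGC] and 2·[LEW] are each linear in λ. Evaluating at λ=0 and λ=1:
  2·[NGC] = 1/18,   2·[LEW] = 2/3·λ
So [NGC]:[LEW] = (1/18) / (2/3·λ). Setting this equal to 1/9:
  1/18 = 1/9·(2/3·λ)  ⇒  λ = 3/4
Then r = λ/(1−λ) = (3/4)/(1/4) = 3. Check: with r = 3, E = (1/6, -1/12) and [NGC]:[LEW] = 1/9 as required.

r = 3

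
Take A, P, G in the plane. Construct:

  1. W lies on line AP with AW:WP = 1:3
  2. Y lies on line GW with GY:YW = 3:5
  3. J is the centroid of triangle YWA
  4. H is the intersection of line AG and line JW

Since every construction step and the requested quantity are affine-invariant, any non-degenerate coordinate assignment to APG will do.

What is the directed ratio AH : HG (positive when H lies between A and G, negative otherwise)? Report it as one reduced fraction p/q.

AH:HG = 5/8

Work in coordinates with A = (0, 0), P = (1, 0), G = (0, 1).
1. W lies on line AP with AW:WP = 1:3 ⇒ W = (1/4, 0)
2. Y lies on line GW with GY:YW = 3:5 ⇒ Y = (3/32, 5/8)
3. J is the centroid of triangle YWA ⇒ J = (11/96, 5/24)
4. H is the intersection of line AG and line JW ⇒ H = (0, 5/13)
H = A + t·(G−A) with t = 5/13, so AH:HG = t:(1−t) = 5/13:8/13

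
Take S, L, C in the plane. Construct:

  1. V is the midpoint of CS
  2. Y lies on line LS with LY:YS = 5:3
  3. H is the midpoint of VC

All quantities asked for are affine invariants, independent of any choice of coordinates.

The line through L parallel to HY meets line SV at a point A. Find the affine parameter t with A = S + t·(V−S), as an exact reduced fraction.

t = 4

Choose coordinates S = (0, 0), L = (1, 0), C = (0, 1).
1. V is the midpoint of CS ⇒ V = (0, 1/2)
2. Y lies on line LS with LY:YS = 5:3 ⇒ Y = (3/8, 0)
3. H is the midpoint of VC ⇒ H = (0, 3/4)
through L parallel to HY: direction (3/8, -3/4); meets SV at A = (0, 2)
A = S + t·(V−S) with t = 4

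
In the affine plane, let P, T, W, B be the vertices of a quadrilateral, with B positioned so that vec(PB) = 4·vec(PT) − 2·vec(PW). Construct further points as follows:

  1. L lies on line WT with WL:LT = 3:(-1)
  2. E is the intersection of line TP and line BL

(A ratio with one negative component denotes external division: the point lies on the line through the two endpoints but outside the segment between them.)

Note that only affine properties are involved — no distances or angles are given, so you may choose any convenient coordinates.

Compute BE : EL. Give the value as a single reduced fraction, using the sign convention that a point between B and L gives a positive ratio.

BE:EL = -4

Choose coordinates P = (0, 0), T = (1, 0), W = (0, 1), B = (4, -2).
1. L lies on line WT with WL:LT = 3:(-1) ⇒ L = (3/2, -1/2)
2. E is the intersection of line TP and line BL ⇒ E = (2/3, 0)
E = B + t·(L−B) with t = 4/3, so BE:EL = t:(1−t) = 4/3:-1/3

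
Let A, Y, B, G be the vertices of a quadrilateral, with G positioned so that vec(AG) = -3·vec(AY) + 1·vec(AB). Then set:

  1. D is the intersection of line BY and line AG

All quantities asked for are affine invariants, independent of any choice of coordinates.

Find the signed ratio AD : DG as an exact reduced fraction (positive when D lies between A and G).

AD:DG = -1/3

Assign A = (0, 0), Y = (1, 0), B = (0, 1), G = (-3, 1) — the answer is frame-independent, so this choice is without loss of generality.
1. D is the intersection of line BY and line AG ⇒ D = (3/2, -1/2)
D = A + t·(G−A) with t = -1/2, so AD:DG = t:(1−t) = -1/2:3/2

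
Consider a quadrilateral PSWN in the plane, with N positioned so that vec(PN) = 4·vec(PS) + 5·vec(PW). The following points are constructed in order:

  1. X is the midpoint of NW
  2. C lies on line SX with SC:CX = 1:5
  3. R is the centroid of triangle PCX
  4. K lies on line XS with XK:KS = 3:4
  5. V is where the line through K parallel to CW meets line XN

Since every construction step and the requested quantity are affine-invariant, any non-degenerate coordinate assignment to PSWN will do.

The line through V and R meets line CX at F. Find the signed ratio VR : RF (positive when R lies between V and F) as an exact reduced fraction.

VR:RF = 37/35

Choose coordinates P = (0, 0), S = (1, 0), W = (0, 1), N = (4, 5).
1. X is the midpoint of NW ⇒ X = (2, 3)
2. C lies on line SX with SC:CX = 1:5 ⇒ C = (7/6, 1/2)
3. R is the centroid of triangle PCX ⇒ R = (19/18, 7/6)
4. K lies on line XS with XK:KS = 3:4 ⇒ K = (11/7, 12/7)
5. V is where the line through K parallel to CW meets line XN ⇒ V = (34/35, 69/35)
line VR meets CX at F = (42/37, 15/37)
R = V + t·(F−V) with t = 37/72, so VR:RF = 37/72:35/72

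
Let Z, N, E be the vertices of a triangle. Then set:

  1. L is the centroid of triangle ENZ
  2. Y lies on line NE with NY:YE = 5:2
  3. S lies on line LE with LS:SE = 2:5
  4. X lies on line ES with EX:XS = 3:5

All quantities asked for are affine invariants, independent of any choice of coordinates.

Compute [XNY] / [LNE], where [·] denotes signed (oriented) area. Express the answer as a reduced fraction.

[XNY]:[LNE] = 75/392

Set Z = (0, 0), N = (1, 0), E = (0, 1); any affine frame gives the same invariant.
1. L is the centroid of triangle ENZ ⇒ L = (1/3, 1/3)
2. Y lies on line NE with NY:YE = 5:2 ⇒ Y = (2/7, 5/7)
3. S lies on line LE with LS:SE = 2:5 ⇒ S = (5/21, 11/21)
4. X lies on line ES with EX:XS = 3:5 ⇒ X = (5/56, 23/28)
2·[XNY] = 25/392, 2·[LNE] = 1/3
[XNY]:[LNE] = 25/392:1/3 = 75/392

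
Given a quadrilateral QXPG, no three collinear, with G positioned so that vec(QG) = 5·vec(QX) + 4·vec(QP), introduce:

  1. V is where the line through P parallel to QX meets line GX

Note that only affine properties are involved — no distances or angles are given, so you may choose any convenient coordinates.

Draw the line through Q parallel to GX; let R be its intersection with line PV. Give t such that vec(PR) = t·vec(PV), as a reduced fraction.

t = 1/2

Set Q = (0, 0), X = (1, 0), P = (0, 1), G = (5, 4); any affine frame gives the same invariant.
1. V is where the line through P parallel to QX meets line GX ⇒ V = (2, 1)
through Q parallel to GX: direction (-4, -4); meets PV at R = (1, 1)
R = P + t·(V−P) with t = 1/2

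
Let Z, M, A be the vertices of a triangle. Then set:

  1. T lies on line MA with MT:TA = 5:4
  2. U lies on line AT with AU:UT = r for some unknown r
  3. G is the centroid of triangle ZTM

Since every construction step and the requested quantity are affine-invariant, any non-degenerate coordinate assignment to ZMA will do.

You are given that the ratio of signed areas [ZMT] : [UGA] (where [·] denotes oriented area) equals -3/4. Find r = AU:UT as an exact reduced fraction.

Choose coordinates Z = (0, 0), M = (1, 0), A = (0, 1).
1. T lies on line MA with MT:TA = 5:4 ⇒ T = (4/9, 5/9)
2. With AU:UT = r, write λ = r/(r+1) so U = A + λ·(T−A); U is affine-linear in λ
3. G is the centroid of triangle ZTM ⇒ G = (13/27, 5/27)
Every point depending on U is an affine combination of U and λ-independent points, so each such coordinate is linear in λ; the λ² term in each signed area is a multiple of (T−A)×(T−A) = 0, so 2·[ZMT] and 2·[UGA] are each linear in λ. Evaluating at λ=0 and λ=1:
  2·[ZMT] = 5/9,   2·[UGA] = -4/27·λ
So [ZMT]:[UGA] = (5/9) / (-4/27·λ). Setting this equal to -3/4:
  5/9 = -3/4·(-4/27·λ)  ⇒  λ = 5
Then r = λ/(1−λ) = (5)/(-4) = -5/4. Check: with r = -5/4, U = (20/9, -11/9) and [ZMT]:[UGA] = -3/4 as required.

r = -5/4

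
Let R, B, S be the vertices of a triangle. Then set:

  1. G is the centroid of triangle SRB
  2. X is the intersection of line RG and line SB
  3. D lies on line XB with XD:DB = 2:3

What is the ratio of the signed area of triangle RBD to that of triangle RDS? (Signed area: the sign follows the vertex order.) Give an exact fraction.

Choose coordinates R = (0, 0), B = (1, 0), S = (0, 1).
1. G is the centroid of triangle SRB ⇒ G = (1/3, 1/3)
2. X is the intersection of line RG and line SB ⇒ X = (1/2, 1/2)
3. D lies on line XB with XD:DB = 2:3 ⇒ D = (7/10, 3/10)
2·[RBD] = 3/10, 2·[RDS] = 7/10
[RBD]:[RDS] = 3/10:7/10 = 3/7

[RBD]:[RDS] = 3/7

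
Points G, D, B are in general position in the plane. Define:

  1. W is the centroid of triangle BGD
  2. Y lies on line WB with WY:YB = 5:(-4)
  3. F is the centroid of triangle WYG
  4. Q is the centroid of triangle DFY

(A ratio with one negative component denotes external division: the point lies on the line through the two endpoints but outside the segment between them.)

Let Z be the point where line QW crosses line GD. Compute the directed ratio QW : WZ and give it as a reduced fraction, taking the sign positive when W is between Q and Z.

QW:WZ = 4

Set G = (0, 0), D = (1, 0), B = (0, 1); any affine frame gives the same invariant.
1. W is the centroid of triangle BGD ⇒ W = (1/3, 1/3)
2. Y lies on line WB with WY:YB = 5:(-4) ⇒ Y = (-4/3, 11/3)
3. F is the centroid of triangle WYG ⇒ F = (-1/3, 4/3)
4. Q is the centroid of triangle DFY ⇒ Q = (-2/9, 5/3)
line QW meets GD at Z = (17/36, 0)
W = Q + t·(Z−Q) with t = 4/5, so QW:WZ = 4/5:1/5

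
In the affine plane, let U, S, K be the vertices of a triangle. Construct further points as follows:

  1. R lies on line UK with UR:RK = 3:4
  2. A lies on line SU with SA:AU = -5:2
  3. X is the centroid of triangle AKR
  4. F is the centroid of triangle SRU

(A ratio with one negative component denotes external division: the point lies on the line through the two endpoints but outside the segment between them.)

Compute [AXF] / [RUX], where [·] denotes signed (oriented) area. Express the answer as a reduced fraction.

Work in coordinates with U = (0, 0), S = (1, 0), K = (0, 1).
1. R lies on line UK with UR:RK = 3:4 ⇒ R = (0, 3/7)
2. A lies on line SU with SA:AU = -5:2 ⇒ A = (-2/3, 0)
3. X is the centroid of triangle AKR ⇒ X = (-2/9, 10/21)
4. F is the centroid of triangle SRU ⇒ F = (1/3, 1/7)
2·[AXF] = -26/63, 2·[RUX] = -2/21
[AXF]:[RUX] = -26/63:-2/21 = 13/3

[AXF]:[RUX] = 13/3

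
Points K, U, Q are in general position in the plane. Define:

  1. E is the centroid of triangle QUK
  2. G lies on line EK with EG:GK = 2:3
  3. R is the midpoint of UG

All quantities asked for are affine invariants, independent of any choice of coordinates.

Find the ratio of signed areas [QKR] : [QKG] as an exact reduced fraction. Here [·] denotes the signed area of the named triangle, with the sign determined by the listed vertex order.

Choose coordinates K = (0, 0), U = (1, 0), Q = (0, 1).
1. E is the centroid of triangle QUK ⇒ E = (1/3, 1/3)
2. G lies on line EK with EG:GK = 2:3 ⇒ G = (1/5, 1/5)
3. R is the midpoint of UG ⇒ R = (3/5, 1/10)
2·[QKR] = 3/5, 2·[QKG] = 1/5
[QKR]:[QKG] = 3/5:1/5 = 3

[QKR]:[QKG] = 3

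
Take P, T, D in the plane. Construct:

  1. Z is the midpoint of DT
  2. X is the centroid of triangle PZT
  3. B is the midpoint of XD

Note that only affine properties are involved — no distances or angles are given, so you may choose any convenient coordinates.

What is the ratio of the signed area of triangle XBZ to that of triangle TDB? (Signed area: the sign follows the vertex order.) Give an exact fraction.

Choose coordinates P = (0, 0), T = (1, 0), D = (0, 1).
1. Z is the midpoint of DT ⇒ Z = (1/2, 1/2)
2. X is the centroid of triangle PZT ⇒ X = (1/2, 1/6)
3. B is the midpoint of XD ⇒ B = (1/4, 7/12)
2·[XBZ] = -1/12, 2·[TDB] = 1/6
[XBZ]:[TDB] = -1/12:1/6 = -1/2

[XBZ]:[TDB] = -1/2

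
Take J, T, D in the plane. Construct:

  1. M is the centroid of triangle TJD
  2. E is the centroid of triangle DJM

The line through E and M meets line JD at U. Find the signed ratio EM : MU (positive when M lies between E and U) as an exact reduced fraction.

EM:MU = -2/3

Assign J = (0, 0), T = (1, 0), D = (0, 1) — the answer is frame-independent, so this choice is without loss of generality.
1. M is the centroid of triangle TJD ⇒ M = (1/3, 1/3)
2. E is the centroid of triangle DJM ⇒ E = (1/9, 4/9)
line EM meets JD at U = (0, 1/2)
M = E + t·(U−E) with t = -2, so EM:MU = -2:3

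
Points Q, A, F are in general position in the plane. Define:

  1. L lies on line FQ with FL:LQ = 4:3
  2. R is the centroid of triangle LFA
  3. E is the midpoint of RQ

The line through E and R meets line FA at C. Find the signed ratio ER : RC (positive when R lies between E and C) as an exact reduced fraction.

ER:RC = 17/8

Assign Q = (0, 0), A = (1, 0), F = (0, 1) — the answer is frame-independent, so this choice is without loss of generality.
1. L lies on line FQ with FL:LQ = 4:3 ⇒ L = (0, 3/7)
2. R is the centroid of triangle LFA ⇒ R = (1/3, 10/21)
3. E is the midpoint of RQ ⇒ E = (1/6, 5/21)
line ER meets FA at C = (7/17, 10/17)
R = E + t·(C−E) with t = 17/25, so ER:RC = 17/25:8/25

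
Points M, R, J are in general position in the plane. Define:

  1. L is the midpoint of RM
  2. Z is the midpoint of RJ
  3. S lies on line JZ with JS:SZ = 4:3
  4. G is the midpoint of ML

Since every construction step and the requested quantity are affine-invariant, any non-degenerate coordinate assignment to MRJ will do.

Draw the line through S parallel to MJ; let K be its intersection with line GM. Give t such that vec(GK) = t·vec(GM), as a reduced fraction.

Work in coordinates with M = (0, 0), R = (1, 0), J = (0, 1).
1. L is the midpoint of RM ⇒ L = (1/2, 0)
2. Z is the midpoint of RJ ⇒ Z = (1/2, 1/2)
3. S lies on line JZ with JS:SZ = 4:3 ⇒ S = (2/7, 5/7)
4. G is the midpoint of ML ⇒ G = (1/4, 0)
through S parallel to MJ: direction (0, 1); meets GM at K = (2/7, 0)
K = G + t·(M−G) with t = -1/7

t = -1/7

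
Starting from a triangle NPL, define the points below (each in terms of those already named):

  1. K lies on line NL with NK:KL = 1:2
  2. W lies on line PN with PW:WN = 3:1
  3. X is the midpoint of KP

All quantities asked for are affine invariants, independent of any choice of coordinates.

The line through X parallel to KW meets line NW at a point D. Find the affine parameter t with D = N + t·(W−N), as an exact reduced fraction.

t = 5/2

Choose coordinates N = (0, 0), P = (1, 0), L = (0, 1).
1. K lies on line NL with NK:KL = 1:2 ⇒ K = (0, 1/3)
2. W lies on line PN with PW:WN = 3:1 ⇒ W = (1/4, 0)
3. X is the midpoint of KP ⇒ X = (1/2, 1/6)
through X parallel to KW: direction (1/4, -1/3); meets NW at D = (5/8, 0)
D = N + t·(W−N) with t = 5/2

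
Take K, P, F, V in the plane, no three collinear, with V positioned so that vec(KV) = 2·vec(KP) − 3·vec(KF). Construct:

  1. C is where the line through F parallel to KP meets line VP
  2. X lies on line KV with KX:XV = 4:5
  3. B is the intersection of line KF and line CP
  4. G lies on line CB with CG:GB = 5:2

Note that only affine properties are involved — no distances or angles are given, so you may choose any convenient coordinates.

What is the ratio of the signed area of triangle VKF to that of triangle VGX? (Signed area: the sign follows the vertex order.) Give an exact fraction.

Assign K = (0, 0), P = (1, 0), F = (0, 1), V = (2, -3) — the answer is frame-independent, so this choice is without loss of generality.
1. C is where the line through F parallel to KP meets line VP ⇒ C = (2/3, 1)
2. X lies on line KV with KX:XV = 4:5 ⇒ X = (8/9, -4/3)
3. B is the intersection of line KF and line CP ⇒ B = (0, 3)
4. G lies on line CB with CG:GB = 5:2 ⇒ G = (4/21, 17/7)
2·[VKF] = -2, 2·[VGX] = 190/63
[VKF]:[VGX] = -2:190/63 = -63/95

[VKF]:[VGX] = -63/95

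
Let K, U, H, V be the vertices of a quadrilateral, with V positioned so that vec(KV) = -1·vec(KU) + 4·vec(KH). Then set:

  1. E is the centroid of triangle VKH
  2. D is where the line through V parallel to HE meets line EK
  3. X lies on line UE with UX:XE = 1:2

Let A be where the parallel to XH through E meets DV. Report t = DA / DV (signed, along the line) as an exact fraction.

Work in coordinates with K = (0, 0), U = (1, 0), H = (0, 1), V = (-1, 4).
1. E is the centroid of triangle VKH ⇒ E = (-1/3, 5/3)
2. D is where the line through V parallel to HE meets line EK ⇒ D = (-2/3, 10/3)
3. X lies on line UE with UX:XE = 1:2 ⇒ X = (5/9, 5/9)
through E parallel to XH: direction (-5/9, 4/9); meets DV at A = (1/2, 1)
A = D + t·(V−D) with t = -7/2

t = -7/2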